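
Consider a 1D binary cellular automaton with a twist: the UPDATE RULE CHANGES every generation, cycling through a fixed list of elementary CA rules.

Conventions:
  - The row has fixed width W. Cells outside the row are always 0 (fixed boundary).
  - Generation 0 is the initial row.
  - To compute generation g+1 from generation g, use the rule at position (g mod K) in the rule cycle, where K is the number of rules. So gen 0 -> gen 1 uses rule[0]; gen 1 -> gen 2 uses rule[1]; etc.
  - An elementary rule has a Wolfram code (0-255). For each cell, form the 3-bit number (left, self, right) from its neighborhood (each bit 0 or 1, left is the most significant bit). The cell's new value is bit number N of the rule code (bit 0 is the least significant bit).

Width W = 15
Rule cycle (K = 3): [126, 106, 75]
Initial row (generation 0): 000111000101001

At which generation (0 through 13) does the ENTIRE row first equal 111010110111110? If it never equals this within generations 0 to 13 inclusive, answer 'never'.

Answer: 9

Derivation:
Gen 0: 000111000101001
Gen 1 (rule 126): 001101101111111
Gen 2 (rule 106): 011111111000001
Gen 3 (rule 75): 110000001011110
Gen 4 (rule 126): 111000011110011
Gen 5 (rule 106): 101000110010111
Gen 6 (rule 75): 000011110100101
Gen 7 (rule 126): 000110011111111
Gen 8 (rule 106): 001110110000001
Gen 9 (rule 75): 111010110111110
Gen 10 (rule 126): 101111111100011
Gen 11 (rule 106): 011000000100111
Gen 12 (rule 75): 111011111001101
Gen 13 (rule 126): 101110001111111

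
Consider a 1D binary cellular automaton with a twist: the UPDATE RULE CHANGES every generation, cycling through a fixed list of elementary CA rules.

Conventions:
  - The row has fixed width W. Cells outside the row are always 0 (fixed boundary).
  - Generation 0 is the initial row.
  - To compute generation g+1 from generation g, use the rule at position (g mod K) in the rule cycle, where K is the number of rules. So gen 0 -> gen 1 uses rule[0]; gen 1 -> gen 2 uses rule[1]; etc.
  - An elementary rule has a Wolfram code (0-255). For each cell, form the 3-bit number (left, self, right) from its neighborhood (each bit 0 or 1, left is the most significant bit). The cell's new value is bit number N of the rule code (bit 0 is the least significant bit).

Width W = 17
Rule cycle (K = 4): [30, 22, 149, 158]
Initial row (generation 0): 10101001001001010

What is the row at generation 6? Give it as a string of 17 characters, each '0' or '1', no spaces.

Answer: 10110000000000011

Derivation:
Gen 0: 10101001001001010
Gen 1 (rule 30): 10101111111111011
Gen 2 (rule 22): 10100000000000000
Gen 3 (rule 149): 10111111111111111
Gen 4 (rule 158): 10111111111111110
Gen 5 (rule 30): 10100000000000001
Gen 6 (rule 22): 10110000000000011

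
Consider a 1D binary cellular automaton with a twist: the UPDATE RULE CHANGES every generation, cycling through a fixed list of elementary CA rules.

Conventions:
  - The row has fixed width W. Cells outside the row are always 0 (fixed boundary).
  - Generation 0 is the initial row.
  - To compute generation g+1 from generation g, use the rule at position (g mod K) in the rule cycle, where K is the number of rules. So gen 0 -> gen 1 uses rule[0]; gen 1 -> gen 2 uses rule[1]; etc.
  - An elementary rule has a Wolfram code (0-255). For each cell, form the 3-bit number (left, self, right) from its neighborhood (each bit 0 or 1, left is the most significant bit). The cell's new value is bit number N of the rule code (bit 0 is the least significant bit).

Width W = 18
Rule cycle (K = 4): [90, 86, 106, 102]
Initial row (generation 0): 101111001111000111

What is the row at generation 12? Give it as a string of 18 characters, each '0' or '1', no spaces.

Gen 0: 101111001111000111
Gen 1 (rule 90): 001001111001101101
Gen 2 (rule 86): 011110001110100101
Gen 3 (rule 106): 110010011011001010
Gen 4 (rule 102): 010110101101011110
Gen 5 (rule 90): 100110001100010011
Gen 6 (rule 86): 111011010110111101
Gen 7 (rule 106): 101111101111100110
Gen 8 (rule 102): 110000110000101010
Gen 9 (rule 90): 111001111001000001
Gen 10 (rule 86): 001110001111100011
Gen 11 (rule 106): 011010011000100111
Gen 12 (rule 102): 101110101001101001

Answer: 101110101001101001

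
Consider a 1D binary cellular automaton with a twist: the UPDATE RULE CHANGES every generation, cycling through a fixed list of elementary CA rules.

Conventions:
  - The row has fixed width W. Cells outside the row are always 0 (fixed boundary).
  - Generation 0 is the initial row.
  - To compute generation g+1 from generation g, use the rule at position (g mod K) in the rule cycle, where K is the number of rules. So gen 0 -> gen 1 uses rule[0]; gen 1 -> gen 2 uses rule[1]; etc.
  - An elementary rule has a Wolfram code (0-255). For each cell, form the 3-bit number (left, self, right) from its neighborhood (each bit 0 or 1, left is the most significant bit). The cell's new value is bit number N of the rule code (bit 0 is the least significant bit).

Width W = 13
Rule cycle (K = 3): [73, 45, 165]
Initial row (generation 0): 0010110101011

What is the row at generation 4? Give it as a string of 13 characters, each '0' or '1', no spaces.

Gen 0: 0010110101011
Gen 1 (rule 73): 1000110000011
Gen 2 (rule 45): 1010100111010
Gen 3 (rule 165): 1111100010110
Gen 4 (rule 73): 1000101000110

Answer: 1000101000110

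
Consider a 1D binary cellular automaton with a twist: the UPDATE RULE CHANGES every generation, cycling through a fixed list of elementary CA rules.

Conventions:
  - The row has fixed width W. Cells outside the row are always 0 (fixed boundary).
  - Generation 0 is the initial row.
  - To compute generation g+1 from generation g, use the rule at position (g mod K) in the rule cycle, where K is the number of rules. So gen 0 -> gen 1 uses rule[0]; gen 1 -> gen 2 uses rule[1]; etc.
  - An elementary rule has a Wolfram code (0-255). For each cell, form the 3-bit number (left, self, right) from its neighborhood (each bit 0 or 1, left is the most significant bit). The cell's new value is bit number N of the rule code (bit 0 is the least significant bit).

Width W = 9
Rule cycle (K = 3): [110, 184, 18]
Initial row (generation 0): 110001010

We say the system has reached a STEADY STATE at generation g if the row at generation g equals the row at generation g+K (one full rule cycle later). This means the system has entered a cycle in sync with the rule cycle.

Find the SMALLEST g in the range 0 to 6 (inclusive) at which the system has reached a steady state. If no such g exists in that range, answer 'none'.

Gen 0: 110001010
Gen 1 (rule 110): 110011110
Gen 2 (rule 184): 101011101
Gen 3 (rule 18): 000000000
Gen 4 (rule 110): 000000000
Gen 5 (rule 184): 000000000
Gen 6 (rule 18): 000000000
Gen 7 (rule 110): 000000000
Gen 8 (rule 184): 000000000
Gen 9 (rule 18): 000000000

Answer: 3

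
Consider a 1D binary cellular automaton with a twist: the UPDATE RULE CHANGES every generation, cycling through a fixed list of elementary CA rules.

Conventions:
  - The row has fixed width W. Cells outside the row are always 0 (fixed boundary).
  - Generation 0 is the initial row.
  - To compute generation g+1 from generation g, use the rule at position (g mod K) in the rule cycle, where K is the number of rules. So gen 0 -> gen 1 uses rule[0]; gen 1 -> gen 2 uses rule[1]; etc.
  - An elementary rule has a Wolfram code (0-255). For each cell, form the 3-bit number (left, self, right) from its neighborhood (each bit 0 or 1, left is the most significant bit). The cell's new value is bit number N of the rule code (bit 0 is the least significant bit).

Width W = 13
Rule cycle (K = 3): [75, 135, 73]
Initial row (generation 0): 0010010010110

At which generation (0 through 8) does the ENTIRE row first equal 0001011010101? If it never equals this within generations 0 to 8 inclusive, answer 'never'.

Answer: never

Derivation:
Gen 0: 0010010010110
Gen 1 (rule 75): 1100100100110
Gen 2 (rule 135): 0001101101000
Gen 3 (rule 73): 1101101100011
Gen 4 (rule 75): 1101101101111
Gen 5 (rule 135): 0000000000110
Gen 6 (rule 73): 1111111110110
Gen 7 (rule 75): 1000000010110
Gen 8 (rule 135): 1011111110000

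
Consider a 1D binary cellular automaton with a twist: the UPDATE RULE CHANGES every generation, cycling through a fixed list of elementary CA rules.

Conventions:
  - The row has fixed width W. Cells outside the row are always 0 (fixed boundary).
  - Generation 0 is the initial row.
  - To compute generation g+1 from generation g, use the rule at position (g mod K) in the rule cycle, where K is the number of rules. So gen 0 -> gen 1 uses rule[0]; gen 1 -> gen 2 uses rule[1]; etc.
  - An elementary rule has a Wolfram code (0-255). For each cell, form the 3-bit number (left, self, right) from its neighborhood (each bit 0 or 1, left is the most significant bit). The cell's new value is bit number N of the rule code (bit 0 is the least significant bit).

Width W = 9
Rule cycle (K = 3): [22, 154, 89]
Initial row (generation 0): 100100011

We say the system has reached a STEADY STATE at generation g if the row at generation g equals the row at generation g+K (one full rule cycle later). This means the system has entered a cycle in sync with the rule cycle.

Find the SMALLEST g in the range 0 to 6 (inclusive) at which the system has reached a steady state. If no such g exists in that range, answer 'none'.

Answer: none

Derivation:
Gen 0: 100100011
Gen 1 (rule 22): 111110100
Gen 2 (rule 154): 111100010
Gen 3 (rule 89): 100111001
Gen 4 (rule 22): 111000111
Gen 5 (rule 154): 110101110
Gen 6 (rule 89): 110001011
Gen 7 (rule 22): 001011000
Gen 8 (rule 154): 010010100
Gen 9 (rule 89): 001000011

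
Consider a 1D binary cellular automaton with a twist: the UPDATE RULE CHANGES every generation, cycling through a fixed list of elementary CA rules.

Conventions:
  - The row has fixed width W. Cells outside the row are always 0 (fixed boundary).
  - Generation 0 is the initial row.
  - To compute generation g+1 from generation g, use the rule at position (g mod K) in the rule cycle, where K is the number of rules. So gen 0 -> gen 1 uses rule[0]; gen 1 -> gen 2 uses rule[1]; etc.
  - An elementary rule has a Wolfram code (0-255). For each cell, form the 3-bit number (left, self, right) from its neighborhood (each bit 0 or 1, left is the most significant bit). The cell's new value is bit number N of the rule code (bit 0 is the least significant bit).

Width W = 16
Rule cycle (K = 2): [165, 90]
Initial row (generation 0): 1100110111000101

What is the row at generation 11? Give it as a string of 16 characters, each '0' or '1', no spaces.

Answer: 1011001001010010

Derivation:
Gen 0: 1100110111000101
Gen 1 (rule 165): 0000001010010111
Gen 2 (rule 90): 0000010001100101
Gen 3 (rule 165): 1111010100000111
Gen 4 (rule 90): 1001000010001101
Gen 5 (rule 165): 1001011010100011
Gen 6 (rule 90): 0110011000010111
Gen 7 (rule 165): 0000000011011010
Gen 8 (rule 90): 0000000111011001
Gen 9 (rule 165): 1111110010100001
Gen 10 (rule 90): 1000011100010010
Gen 11 (rule 165): 1011001001010010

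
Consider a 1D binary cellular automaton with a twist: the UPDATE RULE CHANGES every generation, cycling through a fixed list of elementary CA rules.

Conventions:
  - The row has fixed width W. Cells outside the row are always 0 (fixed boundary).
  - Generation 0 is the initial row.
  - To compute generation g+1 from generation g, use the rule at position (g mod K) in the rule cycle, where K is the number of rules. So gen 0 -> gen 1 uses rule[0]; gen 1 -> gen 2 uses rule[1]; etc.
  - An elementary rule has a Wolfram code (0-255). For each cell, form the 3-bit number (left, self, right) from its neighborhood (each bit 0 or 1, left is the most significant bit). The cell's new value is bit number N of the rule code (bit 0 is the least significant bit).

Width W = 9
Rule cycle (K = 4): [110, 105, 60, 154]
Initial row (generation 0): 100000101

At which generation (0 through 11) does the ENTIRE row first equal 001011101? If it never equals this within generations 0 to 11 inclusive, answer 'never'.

Answer: 3

Derivation:
Gen 0: 100000101
Gen 1 (rule 110): 100001111
Gen 2 (rule 105): 001101001
Gen 3 (rule 60): 001011101
Gen 4 (rule 154): 010011000
Gen 5 (rule 110): 110111000
Gen 6 (rule 105): 111101011
Gen 7 (rule 60): 100011110
Gen 8 (rule 154): 010111101
Gen 9 (rule 110): 111100111
Gen 10 (rule 105): 100100101
Gen 11 (rule 60): 110110111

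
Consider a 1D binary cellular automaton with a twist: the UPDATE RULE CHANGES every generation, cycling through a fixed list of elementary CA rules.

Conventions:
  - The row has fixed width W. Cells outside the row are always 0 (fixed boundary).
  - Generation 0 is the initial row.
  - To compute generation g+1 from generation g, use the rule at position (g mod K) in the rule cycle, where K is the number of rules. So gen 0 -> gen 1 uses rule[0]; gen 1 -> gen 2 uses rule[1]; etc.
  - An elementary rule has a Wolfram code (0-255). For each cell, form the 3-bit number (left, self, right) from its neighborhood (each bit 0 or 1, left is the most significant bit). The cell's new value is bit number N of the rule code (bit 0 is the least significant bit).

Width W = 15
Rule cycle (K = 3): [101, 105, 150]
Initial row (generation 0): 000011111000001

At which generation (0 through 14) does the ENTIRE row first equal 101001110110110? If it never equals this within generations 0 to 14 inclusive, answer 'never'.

Answer: 5

Derivation:
Gen 0: 000011111000001
Gen 1 (rule 101): 111000001011101
Gen 2 (rule 105): 101011100110110
Gen 3 (rule 150): 101001011000001
Gen 4 (rule 101): 111001101011101
Gen 5 (rule 105): 101001110110110
Gen 6 (rule 150): 101110100000001
Gen 7 (rule 101): 110011101111101
Gen 8 (rule 105): 110010111000110
Gen 9 (rule 150): 001110010101001
Gen 10 (rule 101): 100010011111001
Gen 11 (rule 105): 001000010001000
Gen 12 (rule 150): 011100111011100
Gen 13 (rule 101): 000100001100101
Gen 14 (rule 105): 110001101100010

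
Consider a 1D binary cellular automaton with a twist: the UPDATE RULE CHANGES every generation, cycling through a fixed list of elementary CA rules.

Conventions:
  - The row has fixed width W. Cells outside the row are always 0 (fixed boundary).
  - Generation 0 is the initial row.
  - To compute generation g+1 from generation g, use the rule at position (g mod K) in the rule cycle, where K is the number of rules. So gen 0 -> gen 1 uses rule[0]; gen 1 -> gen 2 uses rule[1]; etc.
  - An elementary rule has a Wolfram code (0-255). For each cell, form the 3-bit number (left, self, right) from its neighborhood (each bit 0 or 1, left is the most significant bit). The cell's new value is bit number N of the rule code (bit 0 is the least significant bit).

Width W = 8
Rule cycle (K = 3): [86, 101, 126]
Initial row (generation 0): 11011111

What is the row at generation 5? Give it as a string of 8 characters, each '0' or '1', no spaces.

Gen 0: 11011111
Gen 1 (rule 86): 01000001
Gen 2 (rule 101): 01011101
Gen 3 (rule 126): 11110111
Gen 4 (rule 86): 00010001
Gen 5 (rule 101): 11010101

Answer: 11010101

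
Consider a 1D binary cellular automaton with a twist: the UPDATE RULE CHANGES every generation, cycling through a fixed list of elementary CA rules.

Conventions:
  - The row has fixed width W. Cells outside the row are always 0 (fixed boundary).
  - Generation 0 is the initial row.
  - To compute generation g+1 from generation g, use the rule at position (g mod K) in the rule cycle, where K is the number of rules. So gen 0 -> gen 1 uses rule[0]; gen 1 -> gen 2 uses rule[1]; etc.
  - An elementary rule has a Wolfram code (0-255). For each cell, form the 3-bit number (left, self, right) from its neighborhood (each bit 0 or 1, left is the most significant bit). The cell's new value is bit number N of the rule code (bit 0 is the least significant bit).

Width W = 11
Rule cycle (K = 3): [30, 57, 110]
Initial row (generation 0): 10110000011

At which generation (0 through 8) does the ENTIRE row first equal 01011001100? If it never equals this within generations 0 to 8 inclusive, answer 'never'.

Gen 0: 10110000011
Gen 1 (rule 30): 10101000110
Gen 2 (rule 57): 01010110101
Gen 3 (rule 110): 11111111111
Gen 4 (rule 30): 10000000000
Gen 5 (rule 57): 01111111111
Gen 6 (rule 110): 11000000001
Gen 7 (rule 30): 10100000011
Gen 8 (rule 57): 01011111010

Answer: never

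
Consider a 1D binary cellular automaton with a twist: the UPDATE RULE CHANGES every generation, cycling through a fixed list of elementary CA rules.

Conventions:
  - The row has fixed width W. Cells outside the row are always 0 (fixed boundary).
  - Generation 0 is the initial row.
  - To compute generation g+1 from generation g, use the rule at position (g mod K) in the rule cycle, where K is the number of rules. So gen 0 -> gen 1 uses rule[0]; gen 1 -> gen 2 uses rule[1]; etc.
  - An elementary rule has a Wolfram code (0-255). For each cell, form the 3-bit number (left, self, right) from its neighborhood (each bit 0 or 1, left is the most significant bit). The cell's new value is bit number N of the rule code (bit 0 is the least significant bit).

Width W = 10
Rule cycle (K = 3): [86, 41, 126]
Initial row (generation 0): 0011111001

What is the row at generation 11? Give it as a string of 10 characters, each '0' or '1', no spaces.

Answer: 0011111100

Derivation:
Gen 0: 0011111001
Gen 1 (rule 86): 0100001111
Gen 2 (rule 41): 0001101000
Gen 3 (rule 126): 0011111100
Gen 4 (rule 86): 0100000110
Gen 5 (rule 41): 0001110100
Gen 6 (rule 126): 0011011110
Gen 7 (rule 86): 0101000011
Gen 8 (rule 41): 0010011010
Gen 9 (rule 126): 0111111111
Gen 10 (rule 86): 1000000001
Gen 11 (rule 41): 0011111100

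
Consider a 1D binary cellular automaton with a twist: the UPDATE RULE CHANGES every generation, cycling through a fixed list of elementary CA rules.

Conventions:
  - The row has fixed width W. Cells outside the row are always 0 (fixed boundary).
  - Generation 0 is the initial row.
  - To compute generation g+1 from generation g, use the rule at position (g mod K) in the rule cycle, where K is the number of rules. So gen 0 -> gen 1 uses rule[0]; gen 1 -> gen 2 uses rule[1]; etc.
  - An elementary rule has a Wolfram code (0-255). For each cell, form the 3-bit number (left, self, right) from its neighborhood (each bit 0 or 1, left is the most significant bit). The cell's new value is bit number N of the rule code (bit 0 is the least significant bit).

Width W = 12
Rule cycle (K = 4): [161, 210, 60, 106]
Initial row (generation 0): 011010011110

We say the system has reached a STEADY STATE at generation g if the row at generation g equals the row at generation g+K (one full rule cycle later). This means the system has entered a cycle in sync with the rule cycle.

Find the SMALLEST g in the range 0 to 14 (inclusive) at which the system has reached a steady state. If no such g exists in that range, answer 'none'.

Gen 0: 011010011110
Gen 1 (rule 161): 000100001100
Gen 2 (rule 210): 001010010110
Gen 3 (rule 60): 001111011101
Gen 4 (rule 106): 011001110110
Gen 5 (rule 161): 000000101000
Gen 6 (rule 210): 000001000100
Gen 7 (rule 60): 000001100110
Gen 8 (rule 106): 000011101110
Gen 9 (rule 161): 111001010100
Gen 10 (rule 210): 011110000010
Gen 11 (rule 60): 010001000011
Gen 12 (rule 106): 100010000111
Gen 13 (rule 161): 001000110010
Gen 14 (rule 210): 010101011101
Gen 15 (rule 60): 011111110011
Gen 16 (rule 106): 110000010111
Gen 17 (rule 161): 000111001010
Gen 18 (rule 210): 001011110001

Answer: none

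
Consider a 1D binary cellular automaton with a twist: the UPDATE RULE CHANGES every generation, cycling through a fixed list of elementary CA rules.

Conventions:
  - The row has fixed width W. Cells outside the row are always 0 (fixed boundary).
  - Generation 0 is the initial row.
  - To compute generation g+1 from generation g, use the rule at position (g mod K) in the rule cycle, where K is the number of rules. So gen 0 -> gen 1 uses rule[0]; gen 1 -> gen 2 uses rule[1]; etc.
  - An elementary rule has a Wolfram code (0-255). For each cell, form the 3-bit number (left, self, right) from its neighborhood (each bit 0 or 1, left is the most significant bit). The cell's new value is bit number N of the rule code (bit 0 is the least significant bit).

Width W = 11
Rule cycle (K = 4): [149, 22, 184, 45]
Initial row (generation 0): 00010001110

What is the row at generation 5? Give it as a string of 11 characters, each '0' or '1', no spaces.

Gen 0: 00010001110
Gen 1 (rule 149): 11011100101
Gen 2 (rule 22): 00000011101
Gen 3 (rule 184): 00000011010
Gen 4 (rule 45): 11111010110
Gen 5 (rule 149): 01110010001

Answer: 01110010001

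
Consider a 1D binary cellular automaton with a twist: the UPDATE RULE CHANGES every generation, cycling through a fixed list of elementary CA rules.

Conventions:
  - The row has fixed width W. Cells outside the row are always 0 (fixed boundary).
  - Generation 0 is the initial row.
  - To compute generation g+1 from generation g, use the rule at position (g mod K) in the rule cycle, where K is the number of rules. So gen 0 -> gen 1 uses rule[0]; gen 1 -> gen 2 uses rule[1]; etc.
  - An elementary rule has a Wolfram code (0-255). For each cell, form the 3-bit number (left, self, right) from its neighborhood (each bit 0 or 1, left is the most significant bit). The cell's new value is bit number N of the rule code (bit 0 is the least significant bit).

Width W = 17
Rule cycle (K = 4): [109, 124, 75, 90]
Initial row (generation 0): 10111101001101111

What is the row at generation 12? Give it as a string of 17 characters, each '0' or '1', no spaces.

Gen 0: 10111101001101111
Gen 1 (rule 109): 11100111001111001
Gen 2 (rule 124): 10110101101001101
Gen 3 (rule 75): 00110001100011100
Gen 4 (rule 90): 01111011110110110
Gen 5 (rule 109): 01001110011111110
Gen 6 (rule 124): 01101011010000011
Gen 7 (rule 75): 11100011000111111
Gen 8 (rule 90): 10110111101100001
Gen 9 (rule 109): 11111100111101101
Gen 10 (rule 124): 10000110100111111
Gen 11 (rule 75): 00111110001100001
Gen 12 (rule 90): 01100011011110010

Answer: 01100011011110010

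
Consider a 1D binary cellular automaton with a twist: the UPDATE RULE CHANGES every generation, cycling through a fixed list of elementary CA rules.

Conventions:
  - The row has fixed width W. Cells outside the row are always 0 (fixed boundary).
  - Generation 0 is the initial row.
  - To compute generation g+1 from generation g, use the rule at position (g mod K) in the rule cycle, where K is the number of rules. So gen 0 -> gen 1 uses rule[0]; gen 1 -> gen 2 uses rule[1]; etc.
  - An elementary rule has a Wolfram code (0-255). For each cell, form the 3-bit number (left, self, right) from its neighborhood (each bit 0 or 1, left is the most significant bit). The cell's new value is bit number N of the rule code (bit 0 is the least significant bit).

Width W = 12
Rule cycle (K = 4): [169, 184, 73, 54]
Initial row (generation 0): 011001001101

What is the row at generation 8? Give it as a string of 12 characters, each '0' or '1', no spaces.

Answer: 000000000000

Derivation:
Gen 0: 011001001101
Gen 1 (rule 169): 010000001010
Gen 2 (rule 184): 001000000101
Gen 3 (rule 73): 100011110000
Gen 4 (rule 54): 110100001000
Gen 5 (rule 169): 101001100011
Gen 6 (rule 184): 010101010010
Gen 7 (rule 73): 000000000000
Gen 8 (rule 54): 000000000000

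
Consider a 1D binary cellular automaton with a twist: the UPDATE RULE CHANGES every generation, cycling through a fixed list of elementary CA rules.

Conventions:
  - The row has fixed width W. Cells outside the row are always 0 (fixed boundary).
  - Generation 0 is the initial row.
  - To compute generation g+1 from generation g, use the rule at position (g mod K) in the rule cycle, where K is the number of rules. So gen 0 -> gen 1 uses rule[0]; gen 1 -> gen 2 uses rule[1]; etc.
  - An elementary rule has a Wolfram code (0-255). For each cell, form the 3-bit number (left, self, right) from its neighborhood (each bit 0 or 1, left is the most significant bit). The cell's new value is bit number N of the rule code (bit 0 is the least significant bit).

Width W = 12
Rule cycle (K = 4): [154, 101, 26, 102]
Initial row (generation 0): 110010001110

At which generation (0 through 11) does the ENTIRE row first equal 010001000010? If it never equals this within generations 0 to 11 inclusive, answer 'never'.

Gen 0: 110010001110
Gen 1 (rule 154): 101101011101
Gen 2 (rule 101): 110111100111
Gen 3 (rule 26): 100100011100
Gen 4 (rule 102): 101100100100
Gen 5 (rule 154): 001011011010
Gen 6 (rule 101): 101101101110
Gen 7 (rule 26): 001001001001
Gen 8 (rule 102): 011011011011
Gen 9 (rule 154): 110010010010
Gen 10 (rule 101): 010010010010
Gen 11 (rule 26): 101101101101

Answer: never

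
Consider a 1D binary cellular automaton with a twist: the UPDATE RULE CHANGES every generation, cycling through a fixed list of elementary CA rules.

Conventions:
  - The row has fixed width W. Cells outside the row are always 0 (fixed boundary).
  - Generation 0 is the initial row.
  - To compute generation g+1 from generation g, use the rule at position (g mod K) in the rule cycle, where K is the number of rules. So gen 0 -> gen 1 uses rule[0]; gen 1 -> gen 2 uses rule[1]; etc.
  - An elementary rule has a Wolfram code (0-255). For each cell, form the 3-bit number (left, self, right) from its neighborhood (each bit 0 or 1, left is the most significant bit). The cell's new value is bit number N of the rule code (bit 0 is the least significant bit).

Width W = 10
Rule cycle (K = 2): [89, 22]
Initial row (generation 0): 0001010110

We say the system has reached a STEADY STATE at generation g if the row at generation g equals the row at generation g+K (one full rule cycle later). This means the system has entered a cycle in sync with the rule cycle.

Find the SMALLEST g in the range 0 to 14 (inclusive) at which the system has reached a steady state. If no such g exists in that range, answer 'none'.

Gen 0: 0001010110
Gen 1 (rule 89): 1100000111
Gen 2 (rule 22): 0010001000
Gen 3 (rule 89): 1001100111
Gen 4 (rule 22): 1110011000
Gen 5 (rule 89): 1011011111
Gen 6 (rule 22): 1000000000
Gen 7 (rule 89): 0111111111
Gen 8 (rule 22): 1000000000
Gen 9 (rule 89): 0111111111
Gen 10 (rule 22): 1000000000
Gen 11 (rule 89): 0111111111
Gen 12 (rule 22): 1000000000
Gen 13 (rule 89): 0111111111
Gen 14 (rule 22): 1000000000
Gen 15 (rule 89): 0111111111
Gen 16 (rule 22): 1000000000

Answer: 6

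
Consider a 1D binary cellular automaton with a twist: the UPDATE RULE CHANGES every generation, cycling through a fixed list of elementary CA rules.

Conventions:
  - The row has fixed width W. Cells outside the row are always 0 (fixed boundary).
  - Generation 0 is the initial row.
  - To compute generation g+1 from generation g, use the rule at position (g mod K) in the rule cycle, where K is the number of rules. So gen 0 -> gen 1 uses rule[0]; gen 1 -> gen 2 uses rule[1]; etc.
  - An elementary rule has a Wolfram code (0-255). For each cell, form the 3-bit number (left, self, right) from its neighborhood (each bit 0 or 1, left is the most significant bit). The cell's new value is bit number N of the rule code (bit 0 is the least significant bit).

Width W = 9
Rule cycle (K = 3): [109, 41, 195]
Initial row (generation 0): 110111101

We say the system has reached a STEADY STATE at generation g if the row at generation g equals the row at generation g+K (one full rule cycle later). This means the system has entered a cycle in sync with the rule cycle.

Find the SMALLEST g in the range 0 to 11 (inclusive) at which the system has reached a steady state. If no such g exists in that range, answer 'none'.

Gen 0: 110111101
Gen 1 (rule 109): 111100111
Gen 2 (rule 41): 100000100
Gen 3 (rule 195): 001111001
Gen 4 (rule 109): 101001001
Gen 5 (rule 41): 010000000
Gen 6 (rule 195): 100111111
Gen 7 (rule 109): 100100001
Gen 8 (rule 41): 000001100
Gen 9 (rule 195): 111110101
Gen 10 (rule 109): 100011111
Gen 11 (rule 41): 001010000
Gen 12 (rule 195): 110000111
Gen 13 (rule 109): 110110101
Gen 14 (rule 41): 101101010

Answer: none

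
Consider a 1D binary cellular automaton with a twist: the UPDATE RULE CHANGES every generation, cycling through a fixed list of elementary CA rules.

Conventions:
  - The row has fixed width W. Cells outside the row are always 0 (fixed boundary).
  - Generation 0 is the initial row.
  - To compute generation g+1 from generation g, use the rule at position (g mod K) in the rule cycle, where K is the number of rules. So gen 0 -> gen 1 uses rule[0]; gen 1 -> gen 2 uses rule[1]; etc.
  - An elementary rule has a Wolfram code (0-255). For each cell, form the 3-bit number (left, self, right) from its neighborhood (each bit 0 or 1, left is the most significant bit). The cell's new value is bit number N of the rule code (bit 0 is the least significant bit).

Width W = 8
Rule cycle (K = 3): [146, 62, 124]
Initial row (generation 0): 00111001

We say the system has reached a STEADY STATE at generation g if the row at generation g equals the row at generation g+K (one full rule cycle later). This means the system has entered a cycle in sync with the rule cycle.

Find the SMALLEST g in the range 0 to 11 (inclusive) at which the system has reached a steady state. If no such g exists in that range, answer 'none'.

Answer: 10

Derivation:
Gen 0: 00111001
Gen 1 (rule 146): 01010110
Gen 2 (rule 62): 11111101
Gen 3 (rule 124): 10000111
Gen 4 (rule 146): 01001010
Gen 5 (rule 62): 11111111
Gen 6 (rule 124): 10000001
Gen 7 (rule 146): 01000010
Gen 8 (rule 62): 11100111
Gen 9 (rule 124): 10110101
Gen 10 (rule 146): 00000000
Gen 11 (rule 62): 00000000
Gen 12 (rule 124): 00000000
Gen 13 (rule 146): 00000000
Gen 14 (rule 62): 00000000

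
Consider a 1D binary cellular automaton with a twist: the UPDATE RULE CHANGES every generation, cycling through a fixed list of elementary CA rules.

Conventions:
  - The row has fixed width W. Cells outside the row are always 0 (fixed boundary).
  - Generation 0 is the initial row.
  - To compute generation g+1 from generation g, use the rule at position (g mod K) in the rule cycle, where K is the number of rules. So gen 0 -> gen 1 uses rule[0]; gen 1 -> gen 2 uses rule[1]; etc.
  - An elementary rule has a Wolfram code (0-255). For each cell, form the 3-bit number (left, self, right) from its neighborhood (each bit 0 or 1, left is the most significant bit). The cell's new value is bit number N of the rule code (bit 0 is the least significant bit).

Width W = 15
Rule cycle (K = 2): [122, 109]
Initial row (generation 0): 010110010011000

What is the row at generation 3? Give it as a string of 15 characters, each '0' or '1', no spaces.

Gen 0: 010110010011000
Gen 1 (rule 122): 101111101111100
Gen 2 (rule 109): 111000111000101
Gen 3 (rule 122): 101101101101010

Answer: 101101101101010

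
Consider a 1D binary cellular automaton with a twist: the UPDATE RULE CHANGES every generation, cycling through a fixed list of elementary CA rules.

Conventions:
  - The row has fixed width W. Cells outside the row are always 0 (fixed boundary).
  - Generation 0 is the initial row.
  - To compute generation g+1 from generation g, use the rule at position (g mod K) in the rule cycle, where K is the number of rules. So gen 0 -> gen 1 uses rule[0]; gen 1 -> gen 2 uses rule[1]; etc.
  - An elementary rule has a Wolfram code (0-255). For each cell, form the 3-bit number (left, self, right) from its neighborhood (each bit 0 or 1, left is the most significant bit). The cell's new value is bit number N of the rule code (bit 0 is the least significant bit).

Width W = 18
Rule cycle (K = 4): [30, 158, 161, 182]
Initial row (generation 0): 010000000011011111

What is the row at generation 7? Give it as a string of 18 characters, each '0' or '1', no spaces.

Gen 0: 010000000011011111
Gen 1 (rule 30): 111000000110010000
Gen 2 (rule 158): 110100001101111000
Gen 3 (rule 161): 001001100010110011
Gen 4 (rule 182): 011110010111001100
Gen 5 (rule 30): 110001110100111010
Gen 6 (rule 158): 101011100111110011
Gen 7 (rule 161): 010101000011100000

Answer: 010101000011100000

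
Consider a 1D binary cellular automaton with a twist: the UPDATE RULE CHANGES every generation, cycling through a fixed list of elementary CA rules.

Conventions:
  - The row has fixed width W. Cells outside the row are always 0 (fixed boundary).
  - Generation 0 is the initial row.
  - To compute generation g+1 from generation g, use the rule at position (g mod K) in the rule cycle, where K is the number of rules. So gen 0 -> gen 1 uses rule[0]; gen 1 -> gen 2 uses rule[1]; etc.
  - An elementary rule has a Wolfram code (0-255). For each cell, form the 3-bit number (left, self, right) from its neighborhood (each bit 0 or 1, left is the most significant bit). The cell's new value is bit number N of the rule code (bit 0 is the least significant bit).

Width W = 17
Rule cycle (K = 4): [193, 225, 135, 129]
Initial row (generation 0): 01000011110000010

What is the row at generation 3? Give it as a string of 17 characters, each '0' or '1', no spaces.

Gen 0: 01000011110000010
Gen 1 (rule 193): 00011001110111000
Gen 2 (rule 225): 11001000111011011
Gen 3 (rule 135): 00011011010000000

Answer: 00011011010000000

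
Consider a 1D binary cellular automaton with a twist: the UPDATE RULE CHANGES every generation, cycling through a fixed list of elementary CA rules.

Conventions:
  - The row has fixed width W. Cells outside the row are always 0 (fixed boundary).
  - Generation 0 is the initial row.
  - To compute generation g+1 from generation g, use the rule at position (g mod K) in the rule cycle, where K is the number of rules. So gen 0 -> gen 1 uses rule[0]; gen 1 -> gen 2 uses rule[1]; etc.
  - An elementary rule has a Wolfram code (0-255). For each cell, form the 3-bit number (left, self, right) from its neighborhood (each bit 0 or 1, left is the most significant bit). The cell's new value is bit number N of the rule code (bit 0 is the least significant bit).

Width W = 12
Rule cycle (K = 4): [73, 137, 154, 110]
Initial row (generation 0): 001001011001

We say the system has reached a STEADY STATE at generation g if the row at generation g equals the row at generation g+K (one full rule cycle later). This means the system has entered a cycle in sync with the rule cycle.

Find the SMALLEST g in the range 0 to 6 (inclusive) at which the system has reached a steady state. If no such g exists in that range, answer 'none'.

Answer: 3

Derivation:
Gen 0: 001001011001
Gen 1 (rule 73): 100000011000
Gen 2 (rule 137): 001111010011
Gen 3 (rule 154): 011110001110
Gen 4 (rule 110): 110010011010
Gen 5 (rule 73): 110000011000
Gen 6 (rule 137): 100111010011
Gen 7 (rule 154): 011110001110
Gen 8 (rule 110): 110010011010
Gen 9 (rule 73): 110000011000
Gen 10 (rule 137): 100111010011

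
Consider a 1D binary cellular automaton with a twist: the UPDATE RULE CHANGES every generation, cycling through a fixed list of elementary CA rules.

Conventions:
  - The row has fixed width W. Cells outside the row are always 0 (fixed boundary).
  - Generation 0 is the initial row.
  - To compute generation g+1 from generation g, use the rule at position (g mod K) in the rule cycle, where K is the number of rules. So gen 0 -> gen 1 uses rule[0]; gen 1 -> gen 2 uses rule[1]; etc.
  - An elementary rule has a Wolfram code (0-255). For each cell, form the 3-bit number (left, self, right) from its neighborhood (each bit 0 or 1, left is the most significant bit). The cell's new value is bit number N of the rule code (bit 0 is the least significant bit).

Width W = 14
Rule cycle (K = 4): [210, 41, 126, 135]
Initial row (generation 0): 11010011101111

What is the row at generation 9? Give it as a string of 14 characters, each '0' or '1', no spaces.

Answer: 10101010101110

Derivation:
Gen 0: 11010011101111
Gen 1 (rule 210): 01001101100111
Gen 2 (rule 41): 00001011000100
Gen 3 (rule 126): 00011111101110
Gen 4 (rule 135): 11101111000100
Gen 5 (rule 210): 01100111101010
Gen 6 (rule 41): 01000100010100
Gen 7 (rule 126): 11101110111110
Gen 8 (rule 135): 01000100011100
Gen 9 (rule 210): 10101010101110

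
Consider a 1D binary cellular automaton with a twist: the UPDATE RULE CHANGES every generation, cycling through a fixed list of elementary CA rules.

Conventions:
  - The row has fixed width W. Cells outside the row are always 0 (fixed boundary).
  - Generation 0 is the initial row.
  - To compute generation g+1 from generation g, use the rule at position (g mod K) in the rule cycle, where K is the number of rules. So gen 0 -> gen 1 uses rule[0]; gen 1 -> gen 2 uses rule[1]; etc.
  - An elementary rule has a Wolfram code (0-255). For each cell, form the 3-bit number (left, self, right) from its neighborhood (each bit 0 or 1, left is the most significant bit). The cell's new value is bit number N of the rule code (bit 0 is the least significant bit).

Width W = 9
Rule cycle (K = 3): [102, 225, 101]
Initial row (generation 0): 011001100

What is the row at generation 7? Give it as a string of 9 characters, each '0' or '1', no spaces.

Gen 0: 011001100
Gen 1 (rule 102): 101010100
Gen 2 (rule 225): 010101001
Gen 3 (rule 101): 011111001
Gen 4 (rule 102): 100001011
Gen 5 (rule 225): 001100101
Gen 6 (rule 101): 100100111
Gen 7 (rule 102): 101101001

Answer: 101101001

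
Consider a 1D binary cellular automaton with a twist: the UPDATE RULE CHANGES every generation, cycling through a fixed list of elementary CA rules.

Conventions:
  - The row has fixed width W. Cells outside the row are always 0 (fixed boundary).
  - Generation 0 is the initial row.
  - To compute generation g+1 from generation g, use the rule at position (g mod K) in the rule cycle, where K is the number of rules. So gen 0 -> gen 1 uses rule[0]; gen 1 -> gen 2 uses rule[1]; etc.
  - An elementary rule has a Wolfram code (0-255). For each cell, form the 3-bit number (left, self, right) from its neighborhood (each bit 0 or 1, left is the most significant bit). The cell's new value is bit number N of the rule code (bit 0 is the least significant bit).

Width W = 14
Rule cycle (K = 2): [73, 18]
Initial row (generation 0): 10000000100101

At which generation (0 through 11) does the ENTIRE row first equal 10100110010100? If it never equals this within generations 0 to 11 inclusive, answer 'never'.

Answer: never

Derivation:
Gen 0: 10000000100101
Gen 1 (rule 73): 00111110000000
Gen 2 (rule 18): 01000001000000
Gen 3 (rule 73): 00011100011111
Gen 4 (rule 18): 00100010100000
Gen 5 (rule 73): 10001000001111
Gen 6 (rule 18): 01010100010000
Gen 7 (rule 73): 00000001000111
Gen 8 (rule 18): 00000010101000
Gen 9 (rule 73): 11111000000011
Gen 10 (rule 18): 00000100000100
Gen 11 (rule 73): 11110001110001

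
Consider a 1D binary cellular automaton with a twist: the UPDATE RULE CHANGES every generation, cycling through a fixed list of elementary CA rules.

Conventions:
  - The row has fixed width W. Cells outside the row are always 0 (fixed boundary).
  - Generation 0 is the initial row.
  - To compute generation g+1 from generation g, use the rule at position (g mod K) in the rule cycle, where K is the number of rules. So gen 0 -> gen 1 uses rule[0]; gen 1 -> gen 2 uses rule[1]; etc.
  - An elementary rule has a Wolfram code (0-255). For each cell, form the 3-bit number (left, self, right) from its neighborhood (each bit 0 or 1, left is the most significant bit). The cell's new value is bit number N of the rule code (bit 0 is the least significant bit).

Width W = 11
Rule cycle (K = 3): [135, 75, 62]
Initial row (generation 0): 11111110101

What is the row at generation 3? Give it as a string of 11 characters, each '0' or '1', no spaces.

Gen 0: 11111110101
Gen 1 (rule 135): 01111100101
Gen 2 (rule 75): 11000101000
Gen 3 (rule 62): 10101111100

Answer: 10101111100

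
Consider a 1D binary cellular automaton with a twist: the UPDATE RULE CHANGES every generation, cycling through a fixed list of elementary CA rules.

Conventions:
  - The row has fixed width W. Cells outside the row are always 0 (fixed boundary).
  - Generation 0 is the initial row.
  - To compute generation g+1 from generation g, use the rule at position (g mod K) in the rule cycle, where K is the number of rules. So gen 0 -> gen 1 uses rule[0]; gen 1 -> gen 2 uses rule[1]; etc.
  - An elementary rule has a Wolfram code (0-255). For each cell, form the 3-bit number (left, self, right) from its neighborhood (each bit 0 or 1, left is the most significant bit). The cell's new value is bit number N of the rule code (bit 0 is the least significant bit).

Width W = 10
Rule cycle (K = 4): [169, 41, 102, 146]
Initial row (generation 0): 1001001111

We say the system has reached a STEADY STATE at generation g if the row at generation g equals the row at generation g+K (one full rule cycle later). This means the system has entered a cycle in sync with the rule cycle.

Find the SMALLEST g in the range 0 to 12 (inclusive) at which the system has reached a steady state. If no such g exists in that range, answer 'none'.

Answer: none

Derivation:
Gen 0: 1001001111
Gen 1 (rule 169): 0000001110
Gen 2 (rule 41): 1111101000
Gen 3 (rule 102): 0000111000
Gen 4 (rule 146): 0001010100
Gen 5 (rule 169): 1100101001
Gen 6 (rule 41): 1000010000
Gen 7 (rule 102): 1000110000
Gen 8 (rule 146): 0101001000
Gen 9 (rule 169): 0010000011
Gen 10 (rule 41): 1000111010
Gen 11 (rule 102): 1001001110
Gen 12 (rule 146): 0110110101
Gen 13 (rule 169): 0101101010
Gen 14 (rule 41): 0011010100
Gen 15 (rule 102): 0101111100
Gen 16 (rule 146): 1000111010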